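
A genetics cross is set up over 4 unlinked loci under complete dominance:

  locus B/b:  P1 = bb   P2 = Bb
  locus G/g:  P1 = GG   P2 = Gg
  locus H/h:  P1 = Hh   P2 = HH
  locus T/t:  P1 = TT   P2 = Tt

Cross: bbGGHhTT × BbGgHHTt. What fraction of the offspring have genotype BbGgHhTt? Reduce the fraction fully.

P(BbGgHhTt) = 1/16

bbGGHhTT gametes: bGHT×8, bGhT×8
BbGgHHTt gametes: BGHT×2, BGHt×2, BgHT×2, BgHt×2, bGHT×2, bGHt×2, bgHT×2, bgHt×2
bbGGHhTT×BbGgHHTt grid (16·16=256): BbGGHHTT=16 BbGGHHTt=16 BbGGHhTT=16 BbGGHhTt=16 BbGgHHTT=16 BbGgHHTt=16 BbGgHhTT=16 BbGgHhTt=16 bbGGHHTT=16 bbGGHHTt=16 bbGGHhTT=16 bbGGHhTt=16 bbGgHHTT=16 bbGgHHTt=16 bbGgHhTT=16 bbGgHhTt=16
BbGgHhTt hits 16/256; gcd=16; 16÷16/256÷16 = 1/16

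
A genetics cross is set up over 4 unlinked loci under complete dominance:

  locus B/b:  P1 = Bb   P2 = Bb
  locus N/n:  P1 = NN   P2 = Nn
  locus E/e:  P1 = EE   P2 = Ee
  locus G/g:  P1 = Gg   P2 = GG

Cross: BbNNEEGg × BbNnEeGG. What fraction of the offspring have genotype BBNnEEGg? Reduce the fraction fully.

BbNNEEGg gametes: BNEG×4, BNEg×4, bNEG×4, bNEg×4
BbNnEeGG gametes: BNEG×2, BNeG×2, BnEG×2, BneG×2, bNEG×2, bNeG×2, bnEG×2, bneG×2
BbNNEEGg×BbNnEeGG grid (16·16=256): BBNNEEGG=8 BBNNEEGg=8 BBNNEeGG=8 BBNNEeGg=8 BBNnEEGG=8 BBNnEEGg=8 BBNnEeGG=8 BBNnEeGg=8 BbNNEEGG=16 BbNNEEGg=16 BbNNEeGG=16 BbNNEeGg=16 BbNnEEGG=16 BbNnEEGg=16 BbNnEeGG=16 BbNnEeGg=16 bbNNEEGG=8 bbNNEEGg=8 bbNNEeGG=8 bbNNEeGg=8 bbNnEEGG=8 bbNnEEGg=8 bbNnEeGG=8 bbNnEeGg=8
BBNnEEGg hits 8/256; gcd=8; 8÷8/256÷8 = 1/32

P(BBNnEEGg) = 1/32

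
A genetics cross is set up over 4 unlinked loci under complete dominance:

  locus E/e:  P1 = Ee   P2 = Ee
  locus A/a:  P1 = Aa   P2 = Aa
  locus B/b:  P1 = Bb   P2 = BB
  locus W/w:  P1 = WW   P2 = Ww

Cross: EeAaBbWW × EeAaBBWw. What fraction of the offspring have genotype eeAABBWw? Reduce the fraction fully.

EeAaBbWW gametes: EABW×2, EAbW×2, EaBW×2, EabW×2, eABW×2, eAbW×2, eaBW×2, eabW×2
EeAaBBWw gametes: EABW×2, EABw×2, EaBW×2, EaBw×2, eABW×2, eABw×2, eaBW×2, eaBw×2
EeAaBbWW×EeAaBBWw grid (16·16=256): EEAABBWW=4 EEAABBWw=4 EEAABbWW=4 EEAABbWw=4 EEAaBBWW=8 EEAaBBWw=8 EEAaBbWW=8 EEAaBbWw=8 EEaaBBWW=4 EEaaBBWw=4 EEaaBbWW=4 EEaaBbWw=4 EeAABBWW=8 EeAABBWw=8 EeAABbWW=8 EeAABbWw=8 EeAaBBWW=16 EeAaBBWw=16 EeAaBbWW=16 EeAaBbWw=16 EeaaBBWW=8 EeaaBBWw=8 EeaaBbWW=8 EeaaBbWw=8 eeAABBWW=4 eeAABBWw=4 eeAABbWW=4 eeAABbWw=4 eeAaBBWW=8 eeAaBBWw=8 eeAaBbWW=8 eeAaBbWw=8 eeaaBBWW=4 eeaaBBWw=4 eeaaBbWW=4 eeaaBbWw=4
eeAABBWw hits 4/256; gcd=4; 4÷4/256÷4 = 1/64

P(eeAABBWw) = 1/64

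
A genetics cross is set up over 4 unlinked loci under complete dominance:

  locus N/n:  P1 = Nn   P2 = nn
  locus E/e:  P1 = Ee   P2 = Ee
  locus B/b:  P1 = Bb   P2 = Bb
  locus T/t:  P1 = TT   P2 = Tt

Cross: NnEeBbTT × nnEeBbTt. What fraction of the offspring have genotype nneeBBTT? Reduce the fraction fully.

NnEeBbTT gametes: NEBT×2, NEbT×2, NeBT×2, NebT×2, nEBT×2, nEbT×2, neBT×2, nebT×2
nnEeBbTt gametes: nEBT×2, nEBt×2, nEbT×2, nEbt×2, neBT×2, neBt×2, nebT×2, nebt×2
NnEeBbTT×nnEeBbTt grid (16·16=256): NnEEBBTT=4 NnEEBBTt=4 NnEEBbTT=8 NnEEBbTt=8 NnEEbbTT=4 NnEEbbTt=4 NnEeBBTT=8 NnEeBBTt=8 NnEeBbTT=16 NnEeBbTt=16 NnEebbTT=8 NnEebbTt=8 NneeBBTT=4 NneeBBTt=4 NneeBbTT=8 NneeBbTt=8 NneebbTT=4 NneebbTt=4 nnEEBBTT=4 nnEEBBTt=4 nnEEBbTT=8 nnEEBbTt=8 nnEEbbTT=4 nnEEbbTt=4 nnEeBBTT=8 nnEeBBTt=8 nnEeBbTT=16 nnEeBbTt=16 nnEebbTT=8 nnEebbTt=8 nneeBBTT=4 nneeBBTt=4 nneeBbTT=8 nneeBbTt=8 nneebbTT=4 nneebbTt=4
nneeBBTT hits 4/256; gcd=4; 4÷4/256÷4 = 1/64

P(nneeBBTT) = 1/64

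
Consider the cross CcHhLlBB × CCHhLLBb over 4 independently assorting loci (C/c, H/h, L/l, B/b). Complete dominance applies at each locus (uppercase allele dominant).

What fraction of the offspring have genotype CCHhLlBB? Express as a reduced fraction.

CcHhLlBB gametes: CHLB×2, CHlB×2, ChLB×2, ChlB×2, cHLB×2, cHlB×2, chLB×2, chlB×2
CCHhLLBb gametes: CHLB×4, CHLb×4, ChLB×4, ChLb×4
CcHhLlBB×CCHhLLBb grid (16·16=256): CCHHLLBB=8 CCHHLLBb=8 CCHHLlBB=8 CCHHLlBb=8 CCHhLLBB=16 CCHhLLBb=16 CCHhLlBB=16 CCHhLlBb=16 CChhLLBB=8 CChhLLBb=8 CChhLlBB=8 CChhLlBb=8 CcHHLLBB=8 CcHHLLBb=8 CcHHLlBB=8 CcHHLlBb=8 CcHhLLBB=16 CcHhLLBb=16 CcHhLlBB=16 CcHhLlBb=16 CchhLLBB=8 CchhLLBb=8 CchhLlBB=8 CchhLlBb=8
CCHhLlBB hits 16/256; gcd=16; 16÷16/256÷16 = 1/16

P(CCHhLlBB) = 1/16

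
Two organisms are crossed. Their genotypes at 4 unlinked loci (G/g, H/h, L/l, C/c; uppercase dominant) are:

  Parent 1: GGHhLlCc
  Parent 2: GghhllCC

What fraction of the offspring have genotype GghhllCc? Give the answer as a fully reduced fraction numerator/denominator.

P(GghhllCc) = 1/16

GGHhLlCc gametes: GHLC×2, GHLc×2, GHlC×2, GHlc×2, GhLC×2, GhLc×2, GhlC×2, Ghlc×2
GghhllCC gametes: GhlC×8, ghlC×8
GGHhLlCc×GghhllCC grid (16·16=256): GGHhLlCC=16 GGHhLlCc=16 GGHhllCC=16 GGHhllCc=16 GGhhLlCC=16 GGhhLlCc=16 GGhhllCC=16 GGhhllCc=16 GgHhLlCC=16 GgHhLlCc=16 GgHhllCC=16 GgHhllCc=16 GghhLlCC=16 GghhLlCc=16 GghhllCC=16 GghhllCc=16
GghhllCc hits 16/256; gcd=16; 16÷16/256÷16 = 1/16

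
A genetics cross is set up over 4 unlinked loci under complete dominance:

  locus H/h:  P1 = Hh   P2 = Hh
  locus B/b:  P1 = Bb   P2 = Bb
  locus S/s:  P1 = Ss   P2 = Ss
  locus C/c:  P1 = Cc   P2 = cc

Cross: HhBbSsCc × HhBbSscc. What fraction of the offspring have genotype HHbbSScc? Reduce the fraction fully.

HhBbSsCc gametes: HBSC×1, HBSc×1, HBsC×1, HBsc×1, HbSC×1, HbSc×1, HbsC×1, Hbsc×1, hBSC×1, hBSc×1, hBsC×1, hBsc×1, hbSC×1, hbSc×1, hbsC×1, hbsc×1
HhBbSscc gametes: HBSc×2, HBsc×2, HbSc×2, Hbsc×2, hBSc×2, hBsc×2, hbSc×2, hbsc×2
HhBbSsCc×HhBbSscc grid (16·16=256): HHBBSSCc=2 HHBBSScc=2 HHBBSsCc=4 HHBBSscc=4 HHBBssCc=2 HHBBsscc=2 HHBbSSCc=4 HHBbSScc=4 HHBbSsCc=8 HHBbSscc=8 HHBbssCc=4 HHBbsscc=4 HHbbSSCc=2 HHbbSScc=2 HHbbSsCc=4 HHbbSscc=4 HHbbssCc=2 HHbbsscc=2 HhBBSSCc=4 HhBBSScc=4 HhBBSsCc=8 HhBBSscc=8 HhBBssCc=4 HhBBsscc=4 HhBbSSCc=8 HhBbSScc=8 HhBbSsCc=16 HhBbSscc=16 HhBbssCc=8 HhBbsscc=8 HhbbSSCc=4 HhbbSScc=4 HhbbSsCc=8 HhbbSscc=8 HhbbssCc=4 Hhbbsscc=4 hhBBSSCc=2 hhBBSScc=2 hhBBSsCc=4 hhBBSscc=4 hhBBssCc=2 hhBBsscc=2 hhBbSSCc=4 hhBbSScc=4 hhBbSsCc=8 hhBbSscc=8 hhBbssCc=4 hhBbsscc=4 hhbbSSCc=2 hhbbSScc=2 hhbbSsCc=4 hhbbSscc=4 hhbbssCc=2 hhbbsscc=2
HHbbSScc hits 2/256; gcd=2; 2÷2/256÷2 = 1/128

P(HHbbSScc) = 1/128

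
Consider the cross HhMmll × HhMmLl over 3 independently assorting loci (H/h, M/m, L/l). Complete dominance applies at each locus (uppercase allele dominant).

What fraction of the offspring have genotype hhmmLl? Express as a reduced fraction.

P(hhmmLl) = 1/32

HhMmll gametes: HMl×2, Hml×2, hMl×2, hml×2
HhMmLl gametes: HML×1, HMl×1, HmL×1, Hml×1, hML×1, hMl×1, hmL×1, hml×1
HhMmll×HhMmLl grid (8·8=64): HHMMLl=2 HHMMll=2 HHMmLl=4 HHMmll=4 HHmmLl=2 HHmmll=2 HhMMLl=4 HhMMll=4 HhMmLl=8 HhMmll=8 HhmmLl=4 Hhmmll=4 hhMMLl=2 hhMMll=2 hhMmLl=4 hhMmll=4 hhmmLl=2 hhmmll=2
hhmmLl hits 2/64; gcd=2; 2÷2/64÷2 = 1/32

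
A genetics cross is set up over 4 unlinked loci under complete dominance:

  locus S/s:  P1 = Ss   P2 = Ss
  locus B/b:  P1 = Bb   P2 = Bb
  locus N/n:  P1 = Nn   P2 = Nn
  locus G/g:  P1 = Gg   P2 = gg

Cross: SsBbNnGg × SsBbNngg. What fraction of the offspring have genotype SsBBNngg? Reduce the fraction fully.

SsBbNnGg gametes: SBNG×1, SBNg×1, SBnG×1, SBng×1, SbNG×1, SbNg×1, SbnG×1, Sbng×1, sBNG×1, sBNg×1, sBnG×1, sBng×1, sbNG×1, sbNg×1, sbnG×1, sbng×1
SsBbNngg gametes: SBNg×2, SBng×2, SbNg×2, Sbng×2, sBNg×2, sBng×2, sbNg×2, sbng×2
SsBbNnGg×SsBbNngg grid (16·16=256): SSBBNNGg=2 SSBBNNgg=2 SSBBNnGg=4 SSBBNngg=4 SSBBnnGg=2 SSBBnngg=2 SSBbNNGg=4 SSBbNNgg=4 SSBbNnGg=8 SSBbNngg=8 SSBbnnGg=4 SSBbnngg=4 SSbbNNGg=2 SSbbNNgg=2 SSbbNnGg=4 SSbbNngg=4 SSbbnnGg=2 SSbbnngg=2 SsBBNNGg=4 SsBBNNgg=4 SsBBNnGg=8 SsBBNngg=8 SsBBnnGg=4 SsBBnngg=4 SsBbNNGg=8 SsBbNNgg=8 SsBbNnGg=16 SsBbNngg=16 SsBbnnGg=8 SsBbnngg=8 SsbbNNGg=4 SsbbNNgg=4 SsbbNnGg=8 SsbbNngg=8 SsbbnnGg=4 Ssbbnngg=4 ssBBNNGg=2 ssBBNNgg=2 ssBBNnGg=4 ssBBNngg=4 ssBBnnGg=2 ssBBnngg=2 ssBbNNGg=4 ssBbNNgg=4 ssBbNnGg=8 ssBbNngg=8 ssBbnnGg=4 ssBbnngg=4 ssbbNNGg=2 ssbbNNgg=2 ssbbNnGg=4 ssbbNngg=4 ssbbnnGg=2 ssbbnngg=2
SsBBNngg hits 8/256; gcd=8; 8÷8/256÷8 = 1/32

P(SsBBNngg) = 1/32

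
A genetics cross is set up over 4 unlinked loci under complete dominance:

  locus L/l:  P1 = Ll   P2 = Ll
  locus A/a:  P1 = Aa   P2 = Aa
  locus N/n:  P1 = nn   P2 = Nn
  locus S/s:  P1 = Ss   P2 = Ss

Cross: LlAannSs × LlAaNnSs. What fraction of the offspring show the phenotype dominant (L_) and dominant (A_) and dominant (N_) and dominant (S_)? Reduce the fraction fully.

P(L_ A_ N_ S_) = 27/128

LlAannSs gametes: LAnS×2, LAns×2, LanS×2, Lans×2, lAnS×2, lAns×2, lanS×2, lans×2
LlAaNnSs gametes: LANS×1, LANs×1, LAnS×1, LAns×1, LaNS×1, LaNs×1, LanS×1, Lans×1, lANS×1, lANs×1, lAnS×1, lAns×1, laNS×1, laNs×1, lanS×1, lans×1
LlAannSs×LlAaNnSs grid (16·16=256): LLAANnSS=2 LLAANnSs=4 LLAANnss=2 LLAAnnSS=2 LLAAnnSs=4 LLAAnnss=2 LLAaNnSS=4 LLAaNnSs=8 LLAaNnss=4 LLAannSS=4 LLAannSs=8 LLAannss=4 LLaaNnSS=2 LLaaNnSs=4 LLaaNnss=2 LLaannSS=2 LLaannSs=4 LLaannss=2 LlAANnSS=4 LlAANnSs=8 LlAANnss=4 LlAAnnSS=4 LlAAnnSs=8 LlAAnnss=4 LlAaNnSS=8 LlAaNnSs=16 LlAaNnss=8 LlAannSS=8 LlAannSs=16 LlAannss=8 LlaaNnSS=4 LlaaNnSs=8 LlaaNnss=4 LlaannSS=4 LlaannSs=8 Llaannss=4 llAANnSS=2 llAANnSs=4 llAANnss=2 llAAnnSS=2 llAAnnSs=4 llAAnnss=2 llAaNnSS=4 llAaNnSs=8 llAaNnss=4 llAannSS=4 llAannSs=8 llAannss=4 llaaNnSS=2 llaaNnSs=4 llaaNnss=2 llaannSS=2 llaannSs=4 llaannss=2
L_ A_ N_ S_ hits 54/256; gcd=2; 54÷2/256÷2 = 27/128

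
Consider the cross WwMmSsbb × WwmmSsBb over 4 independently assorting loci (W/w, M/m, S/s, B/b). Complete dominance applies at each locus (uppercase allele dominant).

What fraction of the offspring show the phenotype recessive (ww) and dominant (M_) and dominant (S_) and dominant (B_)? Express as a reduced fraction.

P(ww M_ S_ B_) = 3/64

WwMmSsbb gametes: WMSb×2, WMsb×2, WmSb×2, Wmsb×2, wMSb×2, wMsb×2, wmSb×2, wmsb×2
WwmmSsBb gametes: WmSB×2, WmSb×2, WmsB×2, Wmsb×2, wmSB×2, wmSb×2, wmsB×2, wmsb×2
WwMmSsbb×WwmmSsBb grid (16·16=256): WWMmSSBb=4 WWMmSSbb=4 WWMmSsBb=8 WWMmSsbb=8 WWMmssBb=4 WWMmssbb=4 WWmmSSBb=4 WWmmSSbb=4 WWmmSsBb=8 WWmmSsbb=8 WWmmssBb=4 WWmmssbb=4 WwMmSSBb=8 WwMmSSbb=8 WwMmSsBb=16 WwMmSsbb=16 WwMmssBb=8 WwMmssbb=8 WwmmSSBb=8 WwmmSSbb=8 WwmmSsBb=16 WwmmSsbb=16 WwmmssBb=8 Wwmmssbb=8 wwMmSSBb=4 wwMmSSbb=4 wwMmSsBb=8 wwMmSsbb=8 wwMmssBb=4 wwMmssbb=4 wwmmSSBb=4 wwmmSSbb=4 wwmmSsBb=8 wwmmSsbb=8 wwmmssBb=4 wwmmssbb=4
ww M_ S_ B_ hits 12/256; gcd=4; 12÷4/256÷4 = 3/64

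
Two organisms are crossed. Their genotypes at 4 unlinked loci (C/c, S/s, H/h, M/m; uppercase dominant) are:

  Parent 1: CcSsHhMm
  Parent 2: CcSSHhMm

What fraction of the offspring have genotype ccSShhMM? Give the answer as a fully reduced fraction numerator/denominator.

CcSsHhMm gametes: CSHM×1, CSHm×1, CShM×1, CShm×1, CsHM×1, CsHm×1, CshM×1, Cshm×1, cSHM×1, cSHm×1, cShM×1, cShm×1, csHM×1, csHm×1, cshM×1, cshm×1
CcSSHhMm gametes: CSHM×2, CSHm×2, CShM×2, CShm×2, cSHM×2, cSHm×2, cShM×2, cShm×2
CcSsHhMm×CcSSHhMm grid (16·16=256): CCSSHHMM=2 CCSSHHMm=4 CCSSHHmm=2 CCSSHhMM=4 CCSSHhMm=8 CCSSHhmm=4 CCSShhMM=2 CCSShhMm=4 CCSShhmm=2 CCSsHHMM=2 CCSsHHMm=4 CCSsHHmm=2 CCSsHhMM=4 CCSsHhMm=8 CCSsHhmm=4 CCSshhMM=2 CCSshhMm=4 CCSshhmm=2 CcSSHHMM=4 CcSSHHMm=8 CcSSHHmm=4 CcSSHhMM=8 CcSSHhMm=16 CcSSHhmm=8 CcSShhMM=4 CcSShhMm=8 CcSShhmm=4 CcSsHHMM=4 CcSsHHMm=8 CcSsHHmm=4 CcSsHhMM=8 CcSsHhMm=16 CcSsHhmm=8 CcSshhMM=4 CcSshhMm=8 CcSshhmm=4 ccSSHHMM=2 ccSSHHMm=4 ccSSHHmm=2 ccSSHhMM=4 ccSSHhMm=8 ccSSHhmm=4 ccSShhMM=2 ccSShhMm=4 ccSShhmm=2 ccSsHHMM=2 ccSsHHMm=4 ccSsHHmm=2 ccSsHhMM=4 ccSsHhMm=8 ccSsHhmm=4 ccSshhMM=2 ccSshhMm=4 ccSshhmm=2
ccSShhMM hits 2/256; gcd=2; 2÷2/256÷2 = 1/128

P(ccSShhMM) = 1/128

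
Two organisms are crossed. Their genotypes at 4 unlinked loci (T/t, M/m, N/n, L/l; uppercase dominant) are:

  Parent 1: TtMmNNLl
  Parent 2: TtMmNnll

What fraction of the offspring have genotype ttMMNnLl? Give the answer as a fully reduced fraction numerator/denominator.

P(ttMMNnLl) = 1/64

TtMmNNLl gametes: TMNL×2, TMNl×2, TmNL×2, TmNl×2, tMNL×2, tMNl×2, tmNL×2, tmNl×2
TtMmNnll gametes: TMNl×2, TMnl×2, TmNl×2, Tmnl×2, tMNl×2, tMnl×2, tmNl×2, tmnl×2
TtMmNNLl×TtMmNnll grid (16·16=256): TTMMNNLl=4 TTMMNNll=4 TTMMNnLl=4 TTMMNnll=4 TTMmNNLl=8 TTMmNNll=8 TTMmNnLl=8 TTMmNnll=8 TTmmNNLl=4 TTmmNNll=4 TTmmNnLl=4 TTmmNnll=4 TtMMNNLl=8 TtMMNNll=8 TtMMNnLl=8 TtMMNnll=8 TtMmNNLl=16 TtMmNNll=16 TtMmNnLl=16 TtMmNnll=16 TtmmNNLl=8 TtmmNNll=8 TtmmNnLl=8 TtmmNnll=8 ttMMNNLl=4 ttMMNNll=4 ttMMNnLl=4 ttMMNnll=4 ttMmNNLl=8 ttMmNNll=8 ttMmNnLl=8 ttMmNnll=8 ttmmNNLl=4 ttmmNNll=4 ttmmNnLl=4 ttmmNnll=4
ttMMNnLl hits 4/256; gcd=4; 4÷4/256÷4 = 1/64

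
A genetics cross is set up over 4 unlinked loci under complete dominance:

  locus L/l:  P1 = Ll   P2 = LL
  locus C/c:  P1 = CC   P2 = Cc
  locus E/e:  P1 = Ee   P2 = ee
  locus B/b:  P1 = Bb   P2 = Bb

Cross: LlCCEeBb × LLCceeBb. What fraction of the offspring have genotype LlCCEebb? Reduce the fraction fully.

P(LlCCEebb) = 1/32

LlCCEeBb gametes: LCEB×2, LCEb×2, LCeB×2, LCeb×2, lCEB×2, lCEb×2, lCeB×2, lCeb×2
LLCceeBb gametes: LCeB×4, LCeb×4, LceB×4, Lceb×4
LlCCEeBb×LLCceeBb grid (16·16=256): LLCCEeBB=8 LLCCEeBb=16 LLCCEebb=8 LLCCeeBB=8 LLCCeeBb=16 LLCCeebb=8 LLCcEeBB=8 LLCcEeBb=16 LLCcEebb=8 LLCceeBB=8 LLCceeBb=16 LLCceebb=8 LlCCEeBB=8 LlCCEeBb=16 LlCCEebb=8 LlCCeeBB=8 LlCCeeBb=16 LlCCeebb=8 LlCcEeBB=8 LlCcEeBb=16 LlCcEebb=8 LlCceeBB=8 LlCceeBb=16 LlCceebb=8
LlCCEebb hits 8/256; gcd=8; 8÷8/256÷8 = 1/32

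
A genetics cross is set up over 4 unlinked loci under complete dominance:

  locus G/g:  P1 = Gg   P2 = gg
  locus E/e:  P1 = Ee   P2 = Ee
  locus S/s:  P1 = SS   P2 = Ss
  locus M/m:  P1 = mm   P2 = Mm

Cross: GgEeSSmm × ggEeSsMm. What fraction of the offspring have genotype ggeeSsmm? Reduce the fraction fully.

GgEeSSmm gametes: GESm×4, GeSm×4, gESm×4, geSm×4
ggEeSsMm gametes: gESM×2, gESm×2, gEsM×2, gEsm×2, geSM×2, geSm×2, gesM×2, gesm×2
GgEeSSmm×ggEeSsMm grid (16·16=256): GgEESSMm=8 GgEESSmm=8 GgEESsMm=8 GgEESsmm=8 GgEeSSMm=16 GgEeSSmm=16 GgEeSsMm=16 GgEeSsmm=16 GgeeSSMm=8 GgeeSSmm=8 GgeeSsMm=8 GgeeSsmm=8 ggEESSMm=8 ggEESSmm=8 ggEESsMm=8 ggEESsmm=8 ggEeSSMm=16 ggEeSSmm=16 ggEeSsMm=16 ggEeSsmm=16 ggeeSSMm=8 ggeeSSmm=8 ggeeSsMm=8 ggeeSsmm=8
ggeeSsmm hits 8/256; gcd=8; 8÷8/256÷8 = 1/32

P(ggeeSsmm) = 1/32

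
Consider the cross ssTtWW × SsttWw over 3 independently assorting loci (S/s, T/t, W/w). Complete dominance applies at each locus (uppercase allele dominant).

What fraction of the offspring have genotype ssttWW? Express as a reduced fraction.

P(ssttWW) = 1/8

ssTtWW gametes: sTW×4, stW×4
SsttWw gametes: StW×2, Stw×2, stW×2, stw×2
ssTtWW×SsttWw grid (8·8=64): SsTtWW=8 SsTtWw=8 SsttWW=8 SsttWw=8 ssTtWW=8 ssTtWw=8 ssttWW=8 ssttWw=8
ssttWW hits 8/64; gcd=8; 8÷8/64÷8 = 1/8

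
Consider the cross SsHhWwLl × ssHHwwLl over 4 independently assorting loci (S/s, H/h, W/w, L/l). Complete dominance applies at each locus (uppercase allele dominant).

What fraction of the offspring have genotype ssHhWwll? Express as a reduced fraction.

SsHhWwLl gametes: SHWL×1, SHWl×1, SHwL×1, SHwl×1, ShWL×1, ShWl×1, ShwL×1, Shwl×1, sHWL×1, sHWl×1, sHwL×1, sHwl×1, shWL×1, shWl×1, shwL×1, shwl×1
ssHHwwLl gametes: sHwL×8, sHwl×8
SsHhWwLl×ssHHwwLl grid (16·16=256): SsHHWwLL=8 SsHHWwLl=16 SsHHWwll=8 SsHHwwLL=8 SsHHwwLl=16 SsHHwwll=8 SsHhWwLL=8 SsHhWwLl=16 SsHhWwll=8 SsHhwwLL=8 SsHhwwLl=16 SsHhwwll=8 ssHHWwLL=8 ssHHWwLl=16 ssHHWwll=8 ssHHwwLL=8 ssHHwwLl=16 ssHHwwll=8 ssHhWwLL=8 ssHhWwLl=16 ssHhWwll=8 ssHhwwLL=8 ssHhwwLl=16 ssHhwwll=8
ssHhWwll hits 8/256; gcd=8; 8÷8/256÷8 = 1/32

P(ssHhWwll) = 1/32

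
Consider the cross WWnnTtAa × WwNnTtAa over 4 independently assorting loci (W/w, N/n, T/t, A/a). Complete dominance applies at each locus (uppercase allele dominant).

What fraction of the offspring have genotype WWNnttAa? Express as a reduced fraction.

WWnnTtAa gametes: WnTA×4, WnTa×4, WntA×4, Wnta×4
WwNnTtAa gametes: WNTA×1, WNTa×1, WNtA×1, WNta×1, WnTA×1, WnTa×1, WntA×1, Wnta×1, wNTA×1, wNTa×1, wNtA×1, wNta×1, wnTA×1, wnTa×1, wntA×1, wnta×1
WWnnTtAa×WwNnTtAa grid (16·16=256): WWNnTTAA=4 WWNnTTAa=8 WWNnTTaa=4 WWNnTtAA=8 WWNnTtAa=16 WWNnTtaa=8 WWNnttAA=4 WWNnttAa=8 WWNnttaa=4 WWnnTTAA=4 WWnnTTAa=8 WWnnTTaa=4 WWnnTtAA=8 WWnnTtAa=16 WWnnTtaa=8 WWnnttAA=4 WWnnttAa=8 WWnnttaa=4 WwNnTTAA=4 WwNnTTAa=8 WwNnTTaa=4 WwNnTtAA=8 WwNnTtAa=16 WwNnTtaa=8 WwNnttAA=4 WwNnttAa=8 WwNnttaa=4 WwnnTTAA=4 WwnnTTAa=8 WwnnTTaa=4 WwnnTtAA=8 WwnnTtAa=16 WwnnTtaa=8 WwnnttAA=4 WwnnttAa=8 Wwnnttaa=4
WWNnttAa hits 8/256; gcd=8; 8÷8/256÷8 = 1/32

P(WWNnttAa) = 1/32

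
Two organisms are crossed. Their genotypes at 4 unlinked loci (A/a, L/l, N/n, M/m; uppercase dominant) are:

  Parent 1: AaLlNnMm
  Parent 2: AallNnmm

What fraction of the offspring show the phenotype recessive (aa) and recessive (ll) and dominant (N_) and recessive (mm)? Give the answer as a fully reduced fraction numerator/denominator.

P(aa ll N_ mm) = 3/64

AaLlNnMm gametes: ALNM×1, ALNm×1, ALnM×1, ALnm×1, AlNM×1, AlNm×1, AlnM×1, Alnm×1, aLNM×1, aLNm×1, aLnM×1, aLnm×1, alNM×1, alNm×1, alnM×1, alnm×1
AallNnmm gametes: AlNm×4, Alnm×4, alNm×4, alnm×4
AaLlNnMm×AallNnmm grid (16·16=256): AALlNNMm=4 AALlNNmm=4 AALlNnMm=8 AALlNnmm=8 AALlnnMm=4 AALlnnmm=4 AAllNNMm=4 AAllNNmm=4 AAllNnMm=8 AAllNnmm=8 AAllnnMm=4 AAllnnmm=4 AaLlNNMm=8 AaLlNNmm=8 AaLlNnMm=16 AaLlNnmm=16 AaLlnnMm=8 AaLlnnmm=8 AallNNMm=8 AallNNmm=8 AallNnMm=16 AallNnmm=16 AallnnMm=8 Aallnnmm=8 aaLlNNMm=4 aaLlNNmm=4 aaLlNnMm=8 aaLlNnmm=8 aaLlnnMm=4 aaLlnnmm=4 aallNNMm=4 aallNNmm=4 aallNnMm=8 aallNnmm=8 aallnnMm=4 aallnnmm=4
aa ll N_ mm hits 12/256; gcd=4; 12÷4/256÷4 = 3/64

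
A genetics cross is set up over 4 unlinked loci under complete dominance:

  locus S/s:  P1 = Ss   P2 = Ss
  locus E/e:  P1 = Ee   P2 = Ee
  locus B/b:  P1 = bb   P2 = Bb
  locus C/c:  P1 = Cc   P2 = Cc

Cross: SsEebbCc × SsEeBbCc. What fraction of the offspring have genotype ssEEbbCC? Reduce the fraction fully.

P(ssEEbbCC) = 1/128

SsEebbCc gametes: SEbC×2, SEbc×2, SebC×2, Sebc×2, sEbC×2, sEbc×2, sebC×2, sebc×2
SsEeBbCc gametes: SEBC×1, SEBc×1, SEbC×1, SEbc×1, SeBC×1, SeBc×1, SebC×1, Sebc×1, sEBC×1, sEBc×1, sEbC×1, sEbc×1, seBC×1, seBc×1, sebC×1, sebc×1
SsEebbCc×SsEeBbCc grid (16·16=256): SSEEBbCC=2 SSEEBbCc=4 SSEEBbcc=2 SSEEbbCC=2 SSEEbbCc=4 SSEEbbcc=2 SSEeBbCC=4 SSEeBbCc=8 SSEeBbcc=4 SSEebbCC=4 SSEebbCc=8 SSEebbcc=4 SSeeBbCC=2 SSeeBbCc=4 SSeeBbcc=2 SSeebbCC=2 SSeebbCc=4 SSeebbcc=2 SsEEBbCC=4 SsEEBbCc=8 SsEEBbcc=4 SsEEbbCC=4 SsEEbbCc=8 SsEEbbcc=4 SsEeBbCC=8 SsEeBbCc=16 SsEeBbcc=8 SsEebbCC=8 SsEebbCc=16 SsEebbcc=8 SseeBbCC=4 SseeBbCc=8 SseeBbcc=4 SseebbCC=4 SseebbCc=8 Sseebbcc=4 ssEEBbCC=2 ssEEBbCc=4 ssEEBbcc=2 ssEEbbCC=2 ssEEbbCc=4 ssEEbbcc=2 ssEeBbCC=4 ssEeBbCc=8 ssEeBbcc=4 ssEebbCC=4 ssEebbCc=8 ssEebbcc=4 sseeBbCC=2 sseeBbCc=4 sseeBbcc=2 sseebbCC=2 sseebbCc=4 sseebbcc=2
ssEEbbCC hits 2/256; gcd=2; 2÷2/256÷2 = 1/128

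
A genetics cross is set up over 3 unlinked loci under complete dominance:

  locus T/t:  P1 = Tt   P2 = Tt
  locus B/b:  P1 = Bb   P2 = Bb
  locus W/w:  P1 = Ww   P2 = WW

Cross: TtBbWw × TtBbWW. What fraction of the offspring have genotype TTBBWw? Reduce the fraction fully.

P(TTBBWw) = 1/32

TtBbWw gametes: TBW×1, TBw×1, TbW×1, Tbw×1, tBW×1, tBw×1, tbW×1, tbw×1
TtBbWW gametes: TBW×2, TbW×2, tBW×2, tbW×2
TtBbWw×TtBbWW grid (8·8=64): TTBBWW=2 TTBBWw=2 TTBbWW=4 TTBbWw=4 TTbbWW=2 TTbbWw=2 TtBBWW=4 TtBBWw=4 TtBbWW=8 TtBbWw=8 TtbbWW=4 TtbbWw=4 ttBBWW=2 ttBBWw=2 ttBbWW=4 ttBbWw=4 ttbbWW=2 ttbbWw=2
TTBBWw hits 2/64; gcd=2; 2÷2/64÷2 = 1/32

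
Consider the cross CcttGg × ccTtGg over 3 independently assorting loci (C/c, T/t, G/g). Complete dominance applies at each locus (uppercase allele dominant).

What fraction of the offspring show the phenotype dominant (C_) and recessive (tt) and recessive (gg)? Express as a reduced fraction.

P(C_ tt gg) = 1/16

CcttGg gametes: CtG×2, Ctg×2, ctG×2, ctg×2
ccTtGg gametes: cTG×2, cTg×2, ctG×2, ctg×2
CcttGg×ccTtGg grid (8·8=64): CcTtGG=4 CcTtGg=8 CcTtgg=4 CcttGG=4 CcttGg=8 Ccttgg=4 ccTtGG=4 ccTtGg=8 ccTtgg=4 ccttGG=4 ccttGg=8 ccttgg=4
C_ tt gg hits 4/64; gcd=4; 4÷4/64÷4 = 1/16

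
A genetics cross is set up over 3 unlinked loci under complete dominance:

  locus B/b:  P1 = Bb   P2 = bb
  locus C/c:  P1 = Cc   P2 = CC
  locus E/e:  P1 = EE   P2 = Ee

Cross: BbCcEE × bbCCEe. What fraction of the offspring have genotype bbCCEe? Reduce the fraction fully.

P(bbCCEe) = 1/8

BbCcEE gametes: BCE×2, BcE×2, bCE×2, bcE×2
bbCCEe gametes: bCE×4, bCe×4
BbCcEE×bbCCEe grid (8·8=64): BbCCEE=8 BbCCEe=8 BbCcEE=8 BbCcEe=8 bbCCEE=8 bbCCEe=8 bbCcEE=8 bbCcEe=8
bbCCEe hits 8/64; gcd=8; 8÷8/64÷8 = 1/8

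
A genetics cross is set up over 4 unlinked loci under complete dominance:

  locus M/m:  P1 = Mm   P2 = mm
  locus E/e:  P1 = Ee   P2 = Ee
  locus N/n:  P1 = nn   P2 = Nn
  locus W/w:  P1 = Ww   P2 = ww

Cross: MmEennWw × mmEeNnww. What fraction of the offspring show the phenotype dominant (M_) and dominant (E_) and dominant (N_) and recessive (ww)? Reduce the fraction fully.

MmEennWw gametes: MEnW×2, MEnw×2, MenW×2, Menw×2, mEnW×2, mEnw×2, menW×2, menw×2
mmEeNnww gametes: mENw×4, mEnw×4, meNw×4, menw×4
MmEennWw×mmEeNnww grid (16·16=256): MmEENnWw=8 MmEENnww=8 MmEEnnWw=8 MmEEnnww=8 MmEeNnWw=16 MmEeNnww=16 MmEennWw=16 MmEennww=16 MmeeNnWw=8 MmeeNnww=8 MmeennWw=8 Mmeennww=8 mmEENnWw=8 mmEENnww=8 mmEEnnWw=8 mmEEnnww=8 mmEeNnWw=16 mmEeNnww=16 mmEennWw=16 mmEennww=16 mmeeNnWw=8 mmeeNnww=8 mmeennWw=8 mmeennww=8
M_ E_ N_ ww hits 24/256; gcd=8; 24÷8/256÷8 = 3/32

P(M_ E_ N_ ww) = 3/32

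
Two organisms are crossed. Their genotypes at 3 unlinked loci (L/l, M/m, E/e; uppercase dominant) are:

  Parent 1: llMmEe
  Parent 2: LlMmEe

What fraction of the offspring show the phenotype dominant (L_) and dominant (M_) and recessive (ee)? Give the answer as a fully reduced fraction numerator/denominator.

P(L_ M_ ee) = 3/32

llMmEe gametes: lME×2, lMe×2, lmE×2, lme×2
LlMmEe gametes: LME×1, LMe×1, LmE×1, Lme×1, lME×1, lMe×1, lmE×1, lme×1
llMmEe×LlMmEe grid (8·8=64): LlMMEE=2 LlMMEe=4 LlMMee=2 LlMmEE=4 LlMmEe=8 LlMmee=4 LlmmEE=2 LlmmEe=4 Llmmee=2 llMMEE=2 llMMEe=4 llMMee=2 llMmEE=4 llMmEe=8 llMmee=4 llmmEE=2 llmmEe=4 llmmee=2
L_ M_ ee hits 6/64; gcd=2; 6÷2/64÷2 = 3/32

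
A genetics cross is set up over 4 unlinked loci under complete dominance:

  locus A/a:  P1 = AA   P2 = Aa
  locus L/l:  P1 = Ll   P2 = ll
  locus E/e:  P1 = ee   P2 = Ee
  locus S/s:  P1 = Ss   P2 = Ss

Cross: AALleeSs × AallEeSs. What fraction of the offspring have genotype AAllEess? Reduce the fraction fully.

AALleeSs gametes: ALeS×4, ALes×4, AleS×4, Ales×4
AallEeSs gametes: AlES×2, AlEs×2, AleS×2, Ales×2, alES×2, alEs×2, aleS×2, ales×2
AALleeSs×AallEeSs grid (16·16=256): AALlEeSS=8 AALlEeSs=16 AALlEess=8 AALleeSS=8 AALleeSs=16 AALleess=8 AAllEeSS=8 AAllEeSs=16 AAllEess=8 AAlleeSS=8 AAlleeSs=16 AAlleess=8 AaLlEeSS=8 AaLlEeSs=16 AaLlEess=8 AaLleeSS=8 AaLleeSs=16 AaLleess=8 AallEeSS=8 AallEeSs=16 AallEess=8 AalleeSS=8 AalleeSs=16 Aalleess=8
AAllEess hits 8/256; gcd=8; 8÷8/256÷8 = 1/32

P(AAllEess) = 1/32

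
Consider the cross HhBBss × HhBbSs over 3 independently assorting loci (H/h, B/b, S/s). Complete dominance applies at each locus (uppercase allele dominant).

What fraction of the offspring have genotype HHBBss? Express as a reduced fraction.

P(HHBBss) = 1/16

HhBBss gametes: HBs×4, hBs×4
HhBbSs gametes: HBS×1, HBs×1, HbS×1, Hbs×1, hBS×1, hBs×1, hbS×1, hbs×1
HhBBss×HhBbSs grid (8·8=64): HHBBSs=4 HHBBss=4 HHBbSs=4 HHBbss=4 HhBBSs=8 HhBBss=8 HhBbSs=8 HhBbss=8 hhBBSs=4 hhBBss=4 hhBbSs=4 hhBbss=4
HHBBss hits 4/64; gcd=4; 4÷4/64÷4 = 1/16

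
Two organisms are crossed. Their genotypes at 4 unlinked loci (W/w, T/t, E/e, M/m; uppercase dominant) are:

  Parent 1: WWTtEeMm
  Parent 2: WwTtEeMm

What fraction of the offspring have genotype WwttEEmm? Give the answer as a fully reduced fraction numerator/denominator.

P(WwttEEmm) = 1/128

WWTtEeMm gametes: WTEM×2, WTEm×2, WTeM×2, WTem×2, WtEM×2, WtEm×2, WteM×2, Wtem×2
WwTtEeMm gametes: WTEM×1, WTEm×1, WTeM×1, WTem×1, WtEM×1, WtEm×1, WteM×1, Wtem×1, wTEM×1, wTEm×1, wTeM×1, wTem×1, wtEM×1, wtEm×1, wteM×1, wtem×1
WWTtEeMm×WwTtEeMm grid (16·16=256): WWTTEEMM=2 WWTTEEMm=4 WWTTEEmm=2 WWTTEeMM=4 WWTTEeMm=8 WWTTEemm=4 WWTTeeMM=2 WWTTeeMm=4 WWTTeemm=2 WWTtEEMM=4 WWTtEEMm=8 WWTtEEmm=4 WWTtEeMM=8 WWTtEeMm=16 WWTtEemm=8 WWTteeMM=4 WWTteeMm=8 WWTteemm=4 WWttEEMM=2 WWttEEMm=4 WWttEEmm=2 WWttEeMM=4 WWttEeMm=8 WWttEemm=4 WWtteeMM=2 WWtteeMm=4 WWtteemm=2 WwTTEEMM=2 WwTTEEMm=4 WwTTEEmm=2 WwTTEeMM=4 WwTTEeMm=8 WwTTEemm=4 WwTTeeMM=2 WwTTeeMm=4 WwTTeemm=2 WwTtEEMM=4 WwTtEEMm=8 WwTtEEmm=4 WwTtEeMM=8 WwTtEeMm=16 WwTtEemm=8 WwTteeMM=4 WwTteeMm=8 WwTteemm=4 WwttEEMM=2 WwttEEMm=4 WwttEEmm=2 WwttEeMM=4 WwttEeMm=8 WwttEemm=4 WwtteeMM=2 WwtteeMm=4 Wwtteemm=2
WwttEEmm hits 2/256; gcd=2; 2÷2/256÷2 = 1/128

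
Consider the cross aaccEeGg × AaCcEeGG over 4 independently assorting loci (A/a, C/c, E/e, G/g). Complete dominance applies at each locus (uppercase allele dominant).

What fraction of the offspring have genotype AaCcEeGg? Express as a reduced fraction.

P(AaCcEeGg) = 1/16

aaccEeGg gametes: acEG×4, acEg×4, aceG×4, aceg×4
AaCcEeGG gametes: ACEG×2, ACeG×2, AcEG×2, AceG×2, aCEG×2, aCeG×2, acEG×2, aceG×2
aaccEeGg×AaCcEeGG grid (16·16=256): AaCcEEGG=8 AaCcEEGg=8 AaCcEeGG=16 AaCcEeGg=16 AaCceeGG=8 AaCceeGg=8 AaccEEGG=8 AaccEEGg=8 AaccEeGG=16 AaccEeGg=16 AacceeGG=8 AacceeGg=8 aaCcEEGG=8 aaCcEEGg=8 aaCcEeGG=16 aaCcEeGg=16 aaCceeGG=8 aaCceeGg=8 aaccEEGG=8 aaccEEGg=8 aaccEeGG=16 aaccEeGg=16 aacceeGG=8 aacceeGg=8
AaCcEeGg hits 16/256; gcd=16; 16÷16/256÷16 = 1/16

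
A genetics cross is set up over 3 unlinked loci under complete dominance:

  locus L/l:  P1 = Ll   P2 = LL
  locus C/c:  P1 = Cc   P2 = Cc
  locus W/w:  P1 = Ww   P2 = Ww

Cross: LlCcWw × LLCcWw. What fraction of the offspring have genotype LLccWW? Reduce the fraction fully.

P(LLccWW) = 1/32

LlCcWw gametes: LCW×1, LCw×1, LcW×1, Lcw×1, lCW×1, lCw×1, lcW×1, lcw×1
LLCcWw gametes: LCW×2, LCw×2, LcW×2, Lcw×2
LlCcWw×LLCcWw grid (8·8=64): LLCCWW=2 LLCCWw=4 LLCCww=2 LLCcWW=4 LLCcWw=8 LLCcww=4 LLccWW=2 LLccWw=4 LLccww=2 LlCCWW=2 LlCCWw=4 LlCCww=2 LlCcWW=4 LlCcWw=8 LlCcww=4 LlccWW=2 LlccWw=4 Llccww=2
LLccWW hits 2/64; gcd=2; 2÷2/64÷2 = 1/32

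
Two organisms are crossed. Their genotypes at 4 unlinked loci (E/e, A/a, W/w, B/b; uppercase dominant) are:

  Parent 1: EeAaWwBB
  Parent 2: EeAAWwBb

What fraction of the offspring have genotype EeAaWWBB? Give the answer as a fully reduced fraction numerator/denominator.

EeAaWwBB gametes: EAWB×2, EAwB×2, EaWB×2, EawB×2, eAWB×2, eAwB×2, eaWB×2, eawB×2
EeAAWwBb gametes: EAWB×2, EAWb×2, EAwB×2, EAwb×2, eAWB×2, eAWb×2, eAwB×2, eAwb×2
EeAaWwBB×EeAAWwBb grid (16·16=256): EEAAWWBB=4 EEAAWWBb=4 EEAAWwBB=8 EEAAWwBb=8 EEAAwwBB=4 EEAAwwBb=4 EEAaWWBB=4 EEAaWWBb=4 EEAaWwBB=8 EEAaWwBb=8 EEAawwBB=4 EEAawwBb=4 EeAAWWBB=8 EeAAWWBb=8 EeAAWwBB=16 EeAAWwBb=16 EeAAwwBB=8 EeAAwwBb=8 EeAaWWBB=8 EeAaWWBb=8 EeAaWwBB=16 EeAaWwBb=16 EeAawwBB=8 EeAawwBb=8 eeAAWWBB=4 eeAAWWBb=4 eeAAWwBB=8 eeAAWwBb=8 eeAAwwBB=4 eeAAwwBb=4 eeAaWWBB=4 eeAaWWBb=4 eeAaWwBB=8 eeAaWwBb=8 eeAawwBB=4 eeAawwBb=4
EeAaWWBB hits 8/256; gcd=8; 8÷8/256÷8 = 1/32

P(EeAaWWBB) = 1/32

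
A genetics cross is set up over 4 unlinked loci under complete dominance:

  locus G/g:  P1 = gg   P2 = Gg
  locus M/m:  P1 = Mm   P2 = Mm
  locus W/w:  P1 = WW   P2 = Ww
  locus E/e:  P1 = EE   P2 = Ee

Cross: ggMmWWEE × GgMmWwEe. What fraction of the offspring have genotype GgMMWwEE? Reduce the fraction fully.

P(GgMMWwEE) = 1/32

ggMmWWEE gametes: gMWE×8, gmWE×8
GgMmWwEe gametes: GMWE×1, GMWe×1, GMwE×1, GMwe×1, GmWE×1, GmWe×1, GmwE×1, Gmwe×1, gMWE×1, gMWe×1, gMwE×1, gMwe×1, gmWE×1, gmWe×1, gmwE×1, gmwe×1
ggMmWWEE×GgMmWwEe grid (16·16=256): GgMMWWEE=8 GgMMWWEe=8 GgMMWwEE=8 GgMMWwEe=8 GgMmWWEE=16 GgMmWWEe=16 GgMmWwEE=16 GgMmWwEe=16 GgmmWWEE=8 GgmmWWEe=8 GgmmWwEE=8 GgmmWwEe=8 ggMMWWEE=8 ggMMWWEe=8 ggMMWwEE=8 ggMMWwEe=8 ggMmWWEE=16 ggMmWWEe=16 ggMmWwEE=16 ggMmWwEe=16 ggmmWWEE=8 ggmmWWEe=8 ggmmWwEE=8 ggmmWwEe=8
GgMMWwEE hits 8/256; gcd=8; 8÷8/256÷8 = 1/32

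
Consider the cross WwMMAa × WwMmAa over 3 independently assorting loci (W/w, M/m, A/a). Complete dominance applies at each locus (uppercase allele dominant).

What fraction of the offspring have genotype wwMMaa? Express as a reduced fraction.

P(wwMMaa) = 1/32

WwMMAa gametes: WMA×2, WMa×2, wMA×2, wMa×2
WwMmAa gametes: WMA×1, WMa×1, WmA×1, Wma×1, wMA×1, wMa×1, wmA×1, wma×1
WwMMAa×WwMmAa grid (8·8=64): WWMMAA=2 WWMMAa=4 WWMMaa=2 WWMmAA=2 WWMmAa=4 WWMmaa=2 WwMMAA=4 WwMMAa=8 WwMMaa=4 WwMmAA=4 WwMmAa=8 WwMmaa=4 wwMMAA=2 wwMMAa=4 wwMMaa=2 wwMmAA=2 wwMmAa=4 wwMmaa=2
wwMMaa hits 2/64; gcd=2; 2÷2/64÷2 = 1/32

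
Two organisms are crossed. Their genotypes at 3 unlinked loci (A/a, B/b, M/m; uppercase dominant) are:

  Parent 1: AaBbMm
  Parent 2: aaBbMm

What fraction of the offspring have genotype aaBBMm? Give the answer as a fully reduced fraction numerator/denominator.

AaBbMm gametes: ABM×1, ABm×1, AbM×1, Abm×1, aBM×1, aBm×1, abM×1, abm×1
aaBbMm gametes: aBM×2, aBm×2, abM×2, abm×2
AaBbMm×aaBbMm grid (8·8=64): AaBBMM=2 AaBBMm=4 AaBBmm=2 AaBbMM=4 AaBbMm=8 AaBbmm=4 AabbMM=2 AabbMm=4 Aabbmm=2 aaBBMM=2 aaBBMm=4 aaBBmm=2 aaBbMM=4 aaBbMm=8 aaBbmm=4 aabbMM=2 aabbMm=4 aabbmm=2
aaBBMm hits 4/64; gcd=4; 4÷4/64÷4 = 1/16

P(aaBBMm) = 1/16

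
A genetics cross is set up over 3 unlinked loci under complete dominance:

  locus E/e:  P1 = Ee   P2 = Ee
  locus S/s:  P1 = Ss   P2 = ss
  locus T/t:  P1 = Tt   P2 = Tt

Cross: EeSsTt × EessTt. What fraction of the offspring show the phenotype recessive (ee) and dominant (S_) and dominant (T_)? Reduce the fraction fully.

EeSsTt gametes: EST×1, ESt×1, EsT×1, Est×1, eST×1, eSt×1, esT×1, est×1
EessTt gametes: EsT×2, Est×2, esT×2, est×2
EeSsTt×EessTt grid (8·8=64): EESsTT=2 EESsTt=4 EESstt=2 EEssTT=2 EEssTt=4 EEsstt=2 EeSsTT=4 EeSsTt=8 EeSstt=4 EessTT=4 EessTt=8 Eesstt=4 eeSsTT=2 eeSsTt=4 eeSstt=2 eessTT=2 eessTt=4 eesstt=2
ee S_ T_ hits 6/64; gcd=2; 6÷2/64÷2 = 3/32

P(ee S_ T_) = 3/32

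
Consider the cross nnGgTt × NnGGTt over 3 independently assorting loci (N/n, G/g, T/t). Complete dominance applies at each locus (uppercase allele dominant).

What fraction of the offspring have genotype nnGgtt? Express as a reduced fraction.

P(nnGgtt) = 1/16

nnGgTt gametes: nGT×2, nGt×2, ngT×2, ngt×2
NnGGTt gametes: NGT×2, NGt×2, nGT×2, nGt×2
nnGgTt×NnGGTt grid (8·8=64): NnGGTT=4 NnGGTt=8 NnGGtt=4 NnGgTT=4 NnGgTt=8 NnGgtt=4 nnGGTT=4 nnGGTt=8 nnGGtt=4 nnGgTT=4 nnGgTt=8 nnGgtt=4
nnGgtt hits 4/64; gcd=4; 4÷4/64÷4 = 1/16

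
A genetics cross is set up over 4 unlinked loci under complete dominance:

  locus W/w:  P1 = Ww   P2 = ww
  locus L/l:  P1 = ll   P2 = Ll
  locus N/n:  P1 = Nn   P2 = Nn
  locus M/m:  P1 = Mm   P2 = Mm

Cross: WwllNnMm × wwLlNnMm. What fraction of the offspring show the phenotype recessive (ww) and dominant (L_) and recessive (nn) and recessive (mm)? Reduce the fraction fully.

P(ww L_ nn mm) = 1/64

WwllNnMm gametes: WlNM×2, WlNm×2, WlnM×2, Wlnm×2, wlNM×2, wlNm×2, wlnM×2, wlnm×2
wwLlNnMm gametes: wLNM×2, wLNm×2, wLnM×2, wLnm×2, wlNM×2, wlNm×2, wlnM×2, wlnm×2
WwllNnMm×wwLlNnMm grid (16·16=256): WwLlNNMM=4 WwLlNNMm=8 WwLlNNmm=4 WwLlNnMM=8 WwLlNnMm=16 WwLlNnmm=8 WwLlnnMM=4 WwLlnnMm=8 WwLlnnmm=4 WwllNNMM=4 WwllNNMm=8 WwllNNmm=4 WwllNnMM=8 WwllNnMm=16 WwllNnmm=8 WwllnnMM=4 WwllnnMm=8 Wwllnnmm=4 wwLlNNMM=4 wwLlNNMm=8 wwLlNNmm=4 wwLlNnMM=8 wwLlNnMm=16 wwLlNnmm=8 wwLlnnMM=4 wwLlnnMm=8 wwLlnnmm=4 wwllNNMM=4 wwllNNMm=8 wwllNNmm=4 wwllNnMM=8 wwllNnMm=16 wwllNnmm=8 wwllnnMM=4 wwllnnMm=8 wwllnnmm=4
ww L_ nn mm hits 4/256; gcd=4; 4÷4/256÷4 = 1/64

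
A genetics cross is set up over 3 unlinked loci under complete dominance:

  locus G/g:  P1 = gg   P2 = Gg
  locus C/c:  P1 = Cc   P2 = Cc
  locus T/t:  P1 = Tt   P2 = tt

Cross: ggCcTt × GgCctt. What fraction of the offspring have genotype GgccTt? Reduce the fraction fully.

P(GgccTt) = 1/16

ggCcTt gametes: gCT×2, gCt×2, gcT×2, gct×2
GgCctt gametes: GCt×2, Gct×2, gCt×2, gct×2
ggCcTt×GgCctt grid (8·8=64): GgCCTt=4 GgCCtt=4 GgCcTt=8 GgCctt=8 GgccTt=4 Ggcctt=4 ggCCTt=4 ggCCtt=4 ggCcTt=8 ggCctt=8 ggccTt=4 ggcctt=4
GgccTt hits 4/64; gcd=4; 4÷4/64÷4 = 1/16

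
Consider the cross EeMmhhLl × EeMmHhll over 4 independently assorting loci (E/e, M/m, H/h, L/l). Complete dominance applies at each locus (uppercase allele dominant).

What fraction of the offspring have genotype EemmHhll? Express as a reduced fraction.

P(EemmHhll) = 1/32

EeMmhhLl gametes: EMhL×2, EMhl×2, EmhL×2, Emhl×2, eMhL×2, eMhl×2, emhL×2, emhl×2
EeMmHhll gametes: EMHl×2, EMhl×2, EmHl×2, Emhl×2, eMHl×2, eMhl×2, emHl×2, emhl×2
EeMmhhLl×EeMmHhll grid (16·16=256): EEMMHhLl=4 EEMMHhll=4 EEMMhhLl=4 EEMMhhll=4 EEMmHhLl=8 EEMmHhll=8 EEMmhhLl=8 EEMmhhll=8 EEmmHhLl=4 EEmmHhll=4 EEmmhhLl=4 EEmmhhll=4 EeMMHhLl=8 EeMMHhll=8 EeMMhhLl=8 EeMMhhll=8 EeMmHhLl=16 EeMmHhll=16 EeMmhhLl=16 EeMmhhll=16 EemmHhLl=8 EemmHhll=8 EemmhhLl=8 Eemmhhll=8 eeMMHhLl=4 eeMMHhll=4 eeMMhhLl=4 eeMMhhll=4 eeMmHhLl=8 eeMmHhll=8 eeMmhhLl=8 eeMmhhll=8 eemmHhLl=4 eemmHhll=4 eemmhhLl=4 eemmhhll=4
EemmHhll hits 8/256; gcd=8; 8÷8/256÷8 = 1/32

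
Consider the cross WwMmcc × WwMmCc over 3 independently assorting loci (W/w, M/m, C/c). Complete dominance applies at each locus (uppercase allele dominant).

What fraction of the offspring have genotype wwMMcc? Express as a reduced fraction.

P(wwMMcc) = 1/32

WwMmcc gametes: WMc×2, Wmc×2, wMc×2, wmc×2
WwMmCc gametes: WMC×1, WMc×1, WmC×1, Wmc×1, wMC×1, wMc×1, wmC×1, wmc×1
WwMmcc×WwMmCc grid (8·8=64): WWMMCc=2 WWMMcc=2 WWMmCc=4 WWMmcc=4 WWmmCc=2 WWmmcc=2 WwMMCc=4 WwMMcc=4 WwMmCc=8 WwMmcc=8 WwmmCc=4 Wwmmcc=4 wwMMCc=2 wwMMcc=2 wwMmCc=4 wwMmcc=4 wwmmCc=2 wwmmcc=2
wwMMcc hits 2/64; gcd=2; 2÷2/64÷2 = 1/32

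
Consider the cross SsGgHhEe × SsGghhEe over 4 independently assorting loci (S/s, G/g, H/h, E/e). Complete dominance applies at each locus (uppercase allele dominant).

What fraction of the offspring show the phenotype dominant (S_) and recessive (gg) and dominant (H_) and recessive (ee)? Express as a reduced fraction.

P(S_ gg H_ ee) = 3/128

SsGgHhEe gametes: SGHE×1, SGHe×1, SGhE×1, SGhe×1, SgHE×1, SgHe×1, SghE×1, Sghe×1, sGHE×1, sGHe×1, sGhE×1, sGhe×1, sgHE×1, sgHe×1, sghE×1, sghe×1
SsGghhEe gametes: SGhE×2, SGhe×2, SghE×2, Sghe×2, sGhE×2, sGhe×2, sghE×2, sghe×2
SsGgHhEe×SsGghhEe grid (16·16=256): SSGGHhEE=2 SSGGHhEe=4 SSGGHhee=2 SSGGhhEE=2 SSGGhhEe=4 SSGGhhee=2 SSGgHhEE=4 SSGgHhEe=8 SSGgHhee=4 SSGghhEE=4 SSGghhEe=8 SSGghhee=4 SSggHhEE=2 SSggHhEe=4 SSggHhee=2 SSgghhEE=2 SSgghhEe=4 SSgghhee=2 SsGGHhEE=4 SsGGHhEe=8 SsGGHhee=4 SsGGhhEE=4 SsGGhhEe=8 SsGGhhee=4 SsGgHhEE=8 SsGgHhEe=16 SsGgHhee=8 SsGghhEE=8 SsGghhEe=16 SsGghhee=8 SsggHhEE=4 SsggHhEe=8 SsggHhee=4 SsgghhEE=4 SsgghhEe=8 Ssgghhee=4 ssGGHhEE=2 ssGGHhEe=4 ssGGHhee=2 ssGGhhEE=2 ssGGhhEe=4 ssGGhhee=2 ssGgHhEE=4 ssGgHhEe=8 ssGgHhee=4 ssGghhEE=4 ssGghhEe=8 ssGghhee=4 ssggHhEE=2 ssggHhEe=4 ssggHhee=2 ssgghhEE=2 ssgghhEe=4 ssgghhee=2
S_ gg H_ ee hits 6/256; gcd=2; 6÷2/256÷2 = 3/128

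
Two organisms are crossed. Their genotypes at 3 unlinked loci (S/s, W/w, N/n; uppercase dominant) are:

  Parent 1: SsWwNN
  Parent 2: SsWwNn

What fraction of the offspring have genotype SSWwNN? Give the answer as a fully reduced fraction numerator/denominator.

SsWwNN gametes: SWN×2, SwN×2, sWN×2, swN×2
SsWwNn gametes: SWN×1, SWn×1, SwN×1, Swn×1, sWN×1, sWn×1, swN×1, swn×1
SsWwNN×SsWwNn grid (8·8=64): SSWWNN=2 SSWWNn=2 SSWwNN=4 SSWwNn=4 SSwwNN=2 SSwwNn=2 SsWWNN=4 SsWWNn=4 SsWwNN=8 SsWwNn=8 SswwNN=4 SswwNn=4 ssWWNN=2 ssWWNn=2 ssWwNN=4 ssWwNn=4 sswwNN=2 sswwNn=2
SSWwNN hits 4/64; gcd=4; 4÷4/64÷4 = 1/16

P(SSWwNN) = 1/16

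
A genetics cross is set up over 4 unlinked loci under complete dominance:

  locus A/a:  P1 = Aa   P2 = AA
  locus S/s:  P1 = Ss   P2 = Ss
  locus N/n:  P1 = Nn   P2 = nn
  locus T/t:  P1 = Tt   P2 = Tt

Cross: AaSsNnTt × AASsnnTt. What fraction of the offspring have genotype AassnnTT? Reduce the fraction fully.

P(AassnnTT) = 1/64

AaSsNnTt gametes: ASNT×1, ASNt×1, ASnT×1, ASnt×1, AsNT×1, AsNt×1, AsnT×1, Asnt×1, aSNT×1, aSNt×1, aSnT×1, aSnt×1, asNT×1, asNt×1, asnT×1, asnt×1
AASsnnTt gametes: ASnT×4, ASnt×4, AsnT×4, Asnt×4
AaSsNnTt×AASsnnTt grid (16·16=256): AASSNnTT=4 AASSNnTt=8 AASSNntt=4 AASSnnTT=4 AASSnnTt=8 AASSnntt=4 AASsNnTT=8 AASsNnTt=16 AASsNntt=8 AASsnnTT=8 AASsnnTt=16 AASsnntt=8 AAssNnTT=4 AAssNnTt=8 AAssNntt=4 AAssnnTT=4 AAssnnTt=8 AAssnntt=4 AaSSNnTT=4 AaSSNnTt=8 AaSSNntt=4 AaSSnnTT=4 AaSSnnTt=8 AaSSnntt=4 AaSsNnTT=8 AaSsNnTt=16 AaSsNntt=8 AaSsnnTT=8 AaSsnnTt=16 AaSsnntt=8 AassNnTT=4 AassNnTt=8 AassNntt=4 AassnnTT=4 AassnnTt=8 Aassnntt=4
AassnnTT hits 4/256; gcd=4; 4÷4/256÷4 = 1/64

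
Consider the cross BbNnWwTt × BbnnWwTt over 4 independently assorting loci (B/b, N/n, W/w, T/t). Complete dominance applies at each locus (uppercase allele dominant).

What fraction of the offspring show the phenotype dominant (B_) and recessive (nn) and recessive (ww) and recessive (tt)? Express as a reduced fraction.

BbNnWwTt gametes: BNWT×1, BNWt×1, BNwT×1, BNwt×1, BnWT×1, BnWt×1, BnwT×1, Bnwt×1, bNWT×1, bNWt×1, bNwT×1, bNwt×1, bnWT×1, bnWt×1, bnwT×1, bnwt×1
BbnnWwTt gametes: BnWT×2, BnWt×2, BnwT×2, Bnwt×2, bnWT×2, bnWt×2, bnwT×2, bnwt×2
BbNnWwTt×BbnnWwTt grid (16·16=256): BBNnWWTT=2 BBNnWWTt=4 BBNnWWtt=2 BBNnWwTT=4 BBNnWwTt=8 BBNnWwtt=4 BBNnwwTT=2 BBNnwwTt=4 BBNnwwtt=2 BBnnWWTT=2 BBnnWWTt=4 BBnnWWtt=2 BBnnWwTT=4 BBnnWwTt=8 BBnnWwtt=4 BBnnwwTT=2 BBnnwwTt=4 BBnnwwtt=2 BbNnWWTT=4 BbNnWWTt=8 BbNnWWtt=4 BbNnWwTT=8 BbNnWwTt=16 BbNnWwtt=8 BbNnwwTT=4 BbNnwwTt=8 BbNnwwtt=4 BbnnWWTT=4 BbnnWWTt=8 BbnnWWtt=4 BbnnWwTT=8 BbnnWwTt=16 BbnnWwtt=8 BbnnwwTT=4 BbnnwwTt=8 Bbnnwwtt=4 bbNnWWTT=2 bbNnWWTt=4 bbNnWWtt=2 bbNnWwTT=4 bbNnWwTt=8 bbNnWwtt=4 bbNnwwTT=2 bbNnwwTt=4 bbNnwwtt=2 bbnnWWTT=2 bbnnWWTt=4 bbnnWWtt=2 bbnnWwTT=4 bbnnWwTt=8 bbnnWwtt=4 bbnnwwTT=2 bbnnwwTt=4 bbnnwwtt=2
B_ nn ww tt hits 6/256; gcd=2; 6÷2/256÷2 = 3/128

P(B_ nn ww tt) = 3/128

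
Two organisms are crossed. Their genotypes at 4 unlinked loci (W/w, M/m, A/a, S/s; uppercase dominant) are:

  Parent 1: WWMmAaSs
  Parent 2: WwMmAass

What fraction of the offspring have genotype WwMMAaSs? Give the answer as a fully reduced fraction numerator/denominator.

WWMmAaSs gametes: WMAS×2, WMAs×2, WMaS×2, WMas×2, WmAS×2, WmAs×2, WmaS×2, Wmas×2
WwMmAass gametes: WMAs×2, WMas×2, WmAs×2, Wmas×2, wMAs×2, wMas×2, wmAs×2, wmas×2
WWMmAaSs×WwMmAass grid (16·16=256): WWMMAASs=4 WWMMAAss=4 WWMMAaSs=8 WWMMAass=8 WWMMaaSs=4 WWMMaass=4 WWMmAASs=8 WWMmAAss=8 WWMmAaSs=16 WWMmAass=16 WWMmaaSs=8 WWMmaass=8 WWmmAASs=4 WWmmAAss=4 WWmmAaSs=8 WWmmAass=8 WWmmaaSs=4 WWmmaass=4 WwMMAASs=4 WwMMAAss=4 WwMMAaSs=8 WwMMAass=8 WwMMaaSs=4 WwMMaass=4 WwMmAASs=8 WwMmAAss=8 WwMmAaSs=16 WwMmAass=16 WwMmaaSs=8 WwMmaass=8 WwmmAASs=4 WwmmAAss=4 WwmmAaSs=8 WwmmAass=8 WwmmaaSs=4 Wwmmaass=4
WwMMAaSs hits 8/256; gcd=8; 8÷8/256÷8 = 1/32

P(WwMMAaSs) = 1/32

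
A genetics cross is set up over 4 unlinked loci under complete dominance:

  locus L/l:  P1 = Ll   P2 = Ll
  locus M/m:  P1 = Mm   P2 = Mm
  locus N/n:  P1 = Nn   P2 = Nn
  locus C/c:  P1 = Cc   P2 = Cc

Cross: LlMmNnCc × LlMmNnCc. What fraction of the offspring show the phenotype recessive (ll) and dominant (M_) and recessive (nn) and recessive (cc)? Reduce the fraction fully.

P(ll M_ nn cc) = 3/256

LlMmNnCc gametes: LMNC×1, LMNc×1, LMnC×1, LMnc×1, LmNC×1, LmNc×1, LmnC×1, Lmnc×1, lMNC×1, lMNc×1, lMnC×1, lMnc×1, lmNC×1, lmNc×1, lmnC×1, lmnc×1
LlMmNnCc gametes: LMNC×1, LMNc×1, LMnC×1, LMnc×1, LmNC×1, LmNc×1, LmnC×1, Lmnc×1, lMNC×1, lMNc×1, lMnC×1, lMnc×1, lmNC×1, lmNc×1, lmnC×1, lmnc×1
LlMmNnCc×LlMmNnCc grid (16·16=256): LLMMNNCC=1 LLMMNNCc=2 LLMMNNcc=1 LLMMNnCC=2 LLMMNnCc=4 LLMMNncc=2 LLMMnnCC=1 LLMMnnCc=2 LLMMnncc=1 LLMmNNCC=2 LLMmNNCc=4 LLMmNNcc=2 LLMmNnCC=4 LLMmNnCc=8 LLMmNncc=4 LLMmnnCC=2 LLMmnnCc=4 LLMmnncc=2 LLmmNNCC=1 LLmmNNCc=2 LLmmNNcc=1 LLmmNnCC=2 LLmmNnCc=4 LLmmNncc=2 LLmmnnCC=1 LLmmnnCc=2 LLmmnncc=1 LlMMNNCC=2 LlMMNNCc=4 LlMMNNcc=2 LlMMNnCC=4 LlMMNnCc=8 LlMMNncc=4 LlMMnnCC=2 LlMMnnCc=4 LlMMnncc=2 LlMmNNCC=4 LlMmNNCc=8 LlMmNNcc=4 LlMmNnCC=8 LlMmNnCc=16 LlMmNncc=8 LlMmnnCC=4 LlMmnnCc=8 LlMmnncc=4 LlmmNNCC=2 LlmmNNCc=4 LlmmNNcc=2 LlmmNnCC=4 LlmmNnCc=8 LlmmNncc=4 LlmmnnCC=2 LlmmnnCc=4 Llmmnncc=2 llMMNNCC=1 llMMNNCc=2 llMMNNcc=1 llMMNnCC=2 llMMNnCc=4 llMMNncc=2 llMMnnCC=1 llMMnnCc=2 llMMnncc=1 llMmNNCC=2 llMmNNCc=4 llMmNNcc=2 llMmNnCC=4 llMmNnCc=8 llMmNncc=4 llMmnnCC=2 llMmnnCc=4 llMmnncc=2 llmmNNCC=1 llmmNNCc=2 llmmNNcc=1 llmmNnCC=2 llmmNnCc=4 llmmNncc=2 llmmnnCC=1 llmmnnCc=2 llmmnncc=1
ll M_ nn cc hits 3/256; gcd=1; 3÷1/256÷1 = 3/256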